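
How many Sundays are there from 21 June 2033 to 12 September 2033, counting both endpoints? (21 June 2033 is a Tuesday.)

12

21 June 2033 is a Tuesday; the first Sunday on or after it is 26 June 2033 (5 days later).
From 26 June 2033 to 12 September 2033: 4 + 31 + 31 + 12 = 78 days (rest of June, July, August, September).
78 ÷ 7 = 11 full weeks with remainder 1, so 11 more Sundays after the first → 12.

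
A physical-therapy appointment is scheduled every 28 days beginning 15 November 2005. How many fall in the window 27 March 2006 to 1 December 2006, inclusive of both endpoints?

Occurrences land 28·i days after 15 November 2005 for i = 0, 1, 2, …
27 March 2006 is 132 days after the start; 132 ÷ 28 = 4 remainder 20; since the remainder is 20, round up to i = 5. First occurrence in the window: #6 on 4 April 2006 (5×28 = 140 days in).
1 December 2006 is 381 days after the start; 381 ÷ 28 = 13 remainder 17. Last occurrence in the window: #14 on 14 November 2006.
Occurrences #6 through #14: 9 in total.

9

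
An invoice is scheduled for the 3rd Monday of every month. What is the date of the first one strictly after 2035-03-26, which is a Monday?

March 2035 starts on a Thursday; its first Monday is the 5th, so the 3rd Monday is the 19th — 2035-03-19.
That is not after 2035-03-26, so look at April 2035.
April 2035 starts on a Sunday; its first Monday is the 2nd, so the 3rd Monday is the 16th — 2035-04-16.

2035-04-16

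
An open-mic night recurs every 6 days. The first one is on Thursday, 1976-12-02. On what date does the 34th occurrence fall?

1977-06-18

The 34th occurrence is 33 intervals after the first: 33 × 6 = 198 days after 1976-12-02.
December has 31 days — 29 days to the end of December leaves 169.
January has 31 days (138 left).
February has 28 days (110 left).
March has 31 days (79 left).
April has 30 days (49 left).
May has 31 days (18 left).
18 days into June → 1977-06-18.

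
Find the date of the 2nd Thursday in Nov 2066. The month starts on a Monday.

Nov 2066 begins on a Monday, so the first Thursday is Nov 4 (3 days later).
The 2nd Thursday is 1 weeks later: 4 + 7 = 11.

Nov 11, 2066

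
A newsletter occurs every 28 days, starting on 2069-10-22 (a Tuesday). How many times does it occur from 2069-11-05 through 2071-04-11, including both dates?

19

Occurrences land 28·i days after 2069-10-22 for i = 0, 1, 2, …
2069-11-05 is 14 days after the start; 14 ÷ 28 = 0 remainder 14; since the remainder is 14, round up to i = 1. First occurrence in the window: #2 on 2069-11-19 (1×28 = 28 days in).
2071-04-11 is 536 days after the start; 536 ÷ 28 = 19 remainder 4. Last occurrence in the window: #20 on 2071-04-07.
Occurrences #2 through #20: 19 in total.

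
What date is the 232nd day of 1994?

August 20, 1994

January has 31 days (232 − 31 = 201 remain).
February has 28 days (201 − 28 = 173 remain).
March has 31 days (173 − 31 = 142 remain).
April has 30 days (142 − 30 = 112 remain).
May has 31 days (112 − 31 = 81 remain).
June has 30 days (81 − 30 = 51 remain).
July has 31 days (51 − 31 = 20 remain).
20 into August → August 20.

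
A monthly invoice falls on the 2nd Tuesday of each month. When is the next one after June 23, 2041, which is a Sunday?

July 9, 2041

June 2041 starts on a Saturday; its first Tuesday is the 4th, so the 2nd Tuesday is the 11th — June 11, 2041.
That is not after June 23, 2041, so look at July 2041.
July 2041 starts on a Monday; its first Tuesday is the 2nd, so the 2nd Tuesday is the 9th — July 9, 2041.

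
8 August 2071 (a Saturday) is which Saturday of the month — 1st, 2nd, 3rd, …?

2nd

Day 8 falls in week ⌈8/7⌉ of the month.
Days 1–7 hold the 1st Saturday, 8–14 the 2nd, 15–21 the 3rd, 22–28 the 4th, 29–31 the 5th.
8 is in the range for the 2nd.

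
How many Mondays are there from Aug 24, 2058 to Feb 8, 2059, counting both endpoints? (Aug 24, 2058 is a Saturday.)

24

Aug 24, 2058 is a Saturday; the first Monday on or after it is Aug 26, 2058 (2 days later).
From Aug 26, 2058 to Feb 8, 2059: 5 + 30 + 31 + 30 + 31 + 31 + 8 = 166 days (rest of Aug, Sep, Oct, Nov, Dec, Jan, Feb).
166 ÷ 7 = 23 full weeks with remainder 5, so 23 more Mondays after the first → 24.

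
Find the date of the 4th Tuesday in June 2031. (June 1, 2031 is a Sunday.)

June 2031 begins on a Sunday, so the first Tuesday is June 3 (2 days later).
The 4th Tuesday is 3 weeks later: 3 + 21 = 24.

24 June 2031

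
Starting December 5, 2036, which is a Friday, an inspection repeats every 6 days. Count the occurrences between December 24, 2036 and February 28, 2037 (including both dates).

11

Occurrences land 6·i days after December 5, 2036 for i = 0, 1, 2, …
December 24, 2036 is 19 days after the start; 19 ÷ 6 = 3 remainder 1; since the remainder is 1, round up to i = 4. First occurrence in the window: #5 on December 29, 2036 (4×6 = 24 days in).
February 28, 2037 is 85 days after the start; 85 ÷ 6 = 14 remainder 1. Last occurrence in the window: #15 on February 27, 2037.
Occurrences #5 through #15: 11 in total.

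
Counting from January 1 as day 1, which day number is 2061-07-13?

Days in months before July: 31 + 28 + 31 + 30 + 31 + 30 = 181.
Plus 13 days into July → day 194.

194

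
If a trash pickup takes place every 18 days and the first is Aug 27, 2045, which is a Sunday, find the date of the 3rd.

The 3rd occurrence is 2 intervals after the first: 2 × 18 = 36 days after Aug 27, 2045.
Aug has 31 days — 4 days to the end of Aug leaves 32.
Sep has 30 days (2 left).
2 days into Oct → Oct 2, 2045.

Oct 2, 2045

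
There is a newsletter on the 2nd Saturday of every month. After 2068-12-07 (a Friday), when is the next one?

2068-12-08

December 2068 starts on a Saturday; its first Saturday is the 1st, so the 2nd Saturday is the 8th — 2068-12-08.
2068-12-08 is after 2068-12-07, so that is the next one.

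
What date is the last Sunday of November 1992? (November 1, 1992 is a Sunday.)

1992-11-29

November 1992 begins on a Sunday, so the first Sunday is November 1.
November 1992 has 30 days. Adding weeks: 1, 8, 15, 22, 29 — the last one ≤ 30 is the 29th.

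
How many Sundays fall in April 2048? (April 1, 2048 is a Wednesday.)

April 1, 2048 is a Wednesday; the first Sunday on or after it is April 5, 2048 (4 days later).
From April 5, 2048 to April 30, 2048 is 30 − 5 = 25 days.
25 ÷ 7 = 3 full weeks with remainder 4, so 3 more Sundays after the first → 4.

4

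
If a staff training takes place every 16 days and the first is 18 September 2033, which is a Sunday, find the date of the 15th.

30 April 2034

The 15th occurrence is 14 intervals after the first: 14 × 16 = 224 days after 18 September 2033.
September has 30 days — 12 days to the end of September leaves 212.
October has 31 days (181 left).
November has 30 days (151 left).
December has 31 days (120 left).
January has 31 days (89 left).
February has 28 days (61 left).
March has 31 days (30 left).
30 days into April → 30 April 2034.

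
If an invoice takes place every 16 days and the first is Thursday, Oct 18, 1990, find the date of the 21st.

The 21st occurrence is 20 intervals after the first: 20 × 16 = 320 days after Oct 18, 1990.
Oct has 31 days — 13 days to the end of Oct leaves 307.
Nov has 30 days (277 left).
Dec has 31 days (246 left).
Jan has 31 days (215 left).
Feb has 28 days (187 left).
Mar has 31 days (156 left).
Apr has 30 days (126 left).
May has 31 days (95 left).
Jun has 30 days (65 left).
Jul has 31 days (34 left).
Aug has 31 days (3 left).
3 days into Sep → Sep 3, 1991.

Sep 3, 1991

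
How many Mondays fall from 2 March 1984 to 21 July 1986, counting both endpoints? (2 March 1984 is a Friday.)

125

2 March 1984 is a Friday; the first Monday on or after it is 5 March 1984 (3 days later).
From 5 March 1984 to 21 July 1986: 301 + 365 + 202 = 868 days (rest of 1984, 1985, to 21 July 1986 in 1986).
868 ÷ 7 = 124 full weeks with remainder 0, so 124 more Mondays after the first → 125.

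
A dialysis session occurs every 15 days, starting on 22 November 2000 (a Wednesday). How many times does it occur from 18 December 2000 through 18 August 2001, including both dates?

Occurrences land 15·i days after 22 November 2000 for i = 0, 1, 2, …
18 December 2000 is 26 days after the start; 26 ÷ 15 = 1 remainder 11; since the remainder is 11, round up to i = 2. First occurrence in the window: #3 on 22 December 2000 (2×15 = 30 days in).
18 August 2001 is 269 days after the start; 269 ÷ 15 = 17 remainder 14. Last occurrence in the window: #18 on 4 August 2001.
Occurrences #3 through #18: 16 in total.

16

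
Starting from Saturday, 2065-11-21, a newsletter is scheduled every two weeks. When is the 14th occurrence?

The 14th occurrence is 13 intervals after the first: 13 × 14 = 182 days after 2065-11-21.
November has 30 days — 9 days to the end of November leaves 173.
December has 31 days (142 left).
January has 31 days (111 left).
February has 28 days (83 left).
March has 31 days (52 left).
April has 30 days (22 left).
22 days into May → 2066-05-22.

2066-05-22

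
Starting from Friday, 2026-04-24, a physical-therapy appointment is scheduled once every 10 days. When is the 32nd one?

2027-02-28

The 32nd occurrence is 31 intervals after the first: 31 × 10 = 310 days after 2026-04-24.
April has 30 days — 6 days to the end of April leaves 304.
May has 31 days (273 left).
June has 30 days (243 left).
July has 31 days (212 left).
August has 31 days (181 left).
September has 30 days (151 left).
October has 31 days (120 left).
November has 30 days (90 left).
December has 31 days (59 left).
January has 31 days (28 left).
28 days into February → 2027-02-28.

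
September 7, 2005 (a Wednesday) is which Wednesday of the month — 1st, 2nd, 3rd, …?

Day 7 falls in week ⌈7/7⌉ of the month.
Days 1–7 hold the 1st Wednesday, 8–14 the 2nd, 15–21 the 3rd, 22–28 the 4th, 29–31 the 5th.
7 is in the range for the 1st.

1st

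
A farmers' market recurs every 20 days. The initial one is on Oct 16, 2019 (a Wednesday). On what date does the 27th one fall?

The 27th occurrence is 26 intervals after the first: 26 × 20 = 520 days after Oct 16, 2019.
Oct has 31 days — 15 days to the end of Oct leaves 505.
From end of Oct to end of 2019 is 61 days (444 left).
2020 has 366 days (78 left).
Jan has 31 days (47 left).
Feb has 28 days (19 left).
19 days into Mar → Mar 19, 2021.

Mar 19, 2021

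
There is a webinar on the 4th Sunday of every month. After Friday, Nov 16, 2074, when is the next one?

Nov 2074 starts on a Thursday; its first Sunday is the 4th, so the 4th Sunday is the 25th — Nov 25, 2074.
Nov 25, 2074 is after Nov 16, 2074, so that is the next one.

Nov 25, 2074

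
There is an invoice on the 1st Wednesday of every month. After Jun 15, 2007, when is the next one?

Jun 2007 starts on a Friday, so its 1st Wednesday is Jun 6, 2007 (5 days in).
That is not after Jun 15, 2007, so look at Jul 2007.
Jul 2007 starts on a Sunday, so its 1st Wednesday is Jul 4, 2007 (3 days in).

Jul 4, 2007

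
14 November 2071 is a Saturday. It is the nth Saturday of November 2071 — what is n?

2nd

Day 14 falls in week ⌈14/7⌉ of the month.
Days 1–7 hold the 1st Saturday, 8–14 the 2nd, 15–21 the 3rd, 22–28 the 4th, 29–31 the 5th.
14 is in the range for the 2nd.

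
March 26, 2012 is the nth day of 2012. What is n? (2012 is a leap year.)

86

Days in months before March: 31 + 29 = 60.
Plus 26 days into March → day 86.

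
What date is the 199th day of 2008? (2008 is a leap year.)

Jan has 31 days (199 − 31 = 168 remain).
Feb has 29 days (168 − 29 = 139 remain).
Mar has 31 days (139 − 31 = 108 remain).
Apr has 30 days (108 − 30 = 78 remain).
May has 31 days (78 − 31 = 47 remain).
Jun has 30 days (47 − 30 = 17 remain).
17 into Jul → Jul 17.

Jul 17, 2008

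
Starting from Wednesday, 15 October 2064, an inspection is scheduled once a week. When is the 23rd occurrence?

18 March 2065

The 23rd occurrence is 22 intervals after the first: 22 × 7 = 154 days after 15 October 2064.
October has 31 days — 16 days to the end of October leaves 138.
November has 30 days (108 left).
December has 31 days (77 left).
January has 31 days (46 left).
February has 28 days (18 left).
18 days into March → 18 March 2065.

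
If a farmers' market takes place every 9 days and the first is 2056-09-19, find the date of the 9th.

2056-11-30

The 9th occurrence is 8 intervals after the first: 8 × 9 = 72 days after 2056-09-19.
September has 30 days — 11 days to the end of September leaves 61.
October has 31 days (30 left).
30 days into November → 2056-11-30.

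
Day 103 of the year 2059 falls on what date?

Jan has 31 days (103 − 31 = 72 remain).
Feb has 28 days (72 − 28 = 44 remain).
Mar has 31 days (44 − 31 = 13 remain).
13 into Apr → Apr 13.

Apr 13, 2059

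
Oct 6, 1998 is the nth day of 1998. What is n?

Days in months before Oct: 31 + 28 + 31 + 30 + 31 + 30 + 31 + 31 + 30 = 273.
Plus 6 days into Oct → day 279.

279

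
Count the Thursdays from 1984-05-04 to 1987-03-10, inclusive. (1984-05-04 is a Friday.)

1984-05-04 is a Friday; the first Thursday on or after it is 1984-05-10 (6 days later).
From 1984-05-10 to 1987-03-10: 235 + 365 + 365 + 69 = 1034 days (rest of 1984, 1985, 1986, to 1987-03-10 in 1987).
1034 ÷ 7 = 147 full weeks with remainder 5, so 147 more Thursdays after the first → 148.

148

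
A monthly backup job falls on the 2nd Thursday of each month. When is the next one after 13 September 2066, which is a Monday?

14 October 2066

September 2066 starts on a Wednesday; its first Thursday is the 2nd, so the 2nd Thursday is the 9th — 9 September 2066.
That is not after 13 September 2066, so look at October 2066.
October 2066 starts on a Friday; its first Thursday is the 7th, so the 2nd Thursday is the 14th — 14 October 2066.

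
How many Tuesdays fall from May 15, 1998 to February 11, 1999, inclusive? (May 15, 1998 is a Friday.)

39

May 15, 1998 is a Friday; the first Tuesday on or after it is May 19, 1998 (4 days later).
From May 19, 1998 to February 11, 1999: 12 + 30 + 31 + 31 + 30 + 31 + 30 + 31 + 31 + 11 = 268 days (rest of May, June, July, August, September, October, November, December, January, February).
268 ÷ 7 = 38 full weeks with remainder 2, so 38 more Tuesdays after the first → 39.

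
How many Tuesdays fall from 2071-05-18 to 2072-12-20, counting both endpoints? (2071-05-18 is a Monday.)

84

2071-05-18 is a Monday; the first Tuesday on or after it is 2071-05-19 (1 day later).
From 2071-05-19 to 2072-12-20: 226 + 355 = 581 days (rest of 2071, to 2072-12-20 in 2072).
581 ÷ 7 = 83 full weeks with remainder 0, so 83 more Tuesdays after the first → 84.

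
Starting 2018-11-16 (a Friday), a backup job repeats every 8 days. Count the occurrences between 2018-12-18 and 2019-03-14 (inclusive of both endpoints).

11

Occurrences land 8·i days after 2018-11-16 for i = 0, 1, 2, …
2018-12-18 is 32 days after the start; 32 ÷ 8 = 4 remainder 0. First occurrence in the window: #5 on 2018-12-18 (4×8 = 32 days in).
2019-03-14 is 118 days after the start; 118 ÷ 8 = 14 remainder 6. Last occurrence in the window: #15 on 2019-03-08.
Occurrences #5 through #15: 11 in total.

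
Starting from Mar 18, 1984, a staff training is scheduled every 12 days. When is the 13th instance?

The 13th occurrence is 12 intervals after the first: 12 × 12 = 144 days after Mar 18, 1984.
Mar has 31 days — 13 days to the end of Mar leaves 131.
Apr has 30 days (101 left).
May has 31 days (70 left).
Jun has 30 days (40 left).
Jul has 31 days (9 left).
9 days into Aug → Aug 9, 1984.

Aug 9, 1984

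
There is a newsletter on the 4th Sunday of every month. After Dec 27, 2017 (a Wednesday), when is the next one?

Jan 28, 2018

Dec 2017 starts on a Friday; its first Sunday is the 3rd, so the 4th Sunday is the 24th — Dec 24, 2017.
That is not after Dec 27, 2017, so look at Jan 2018.
Jan 2018 starts on a Monday; its first Sunday is the 7th, so the 4th Sunday is the 28th — Jan 28, 2018.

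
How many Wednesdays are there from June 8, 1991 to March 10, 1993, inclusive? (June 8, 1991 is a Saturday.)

June 8, 1991 is a Saturday; the first Wednesday on or after it is June 12, 1991 (4 days later).
From June 12, 1991 to March 10, 1993: 202 + 366 + 69 = 637 days (rest of 1991, 1992, to March 10, 1993 in 1993).
637 ÷ 7 = 91 full weeks with remainder 0, so 91 more Wednesdays after the first → 92.

92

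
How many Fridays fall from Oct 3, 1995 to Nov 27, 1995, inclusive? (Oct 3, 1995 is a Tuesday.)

Oct 3, 1995 is a Tuesday; the first Friday on or after it is Oct 6, 1995 (3 days later).
From Oct 6, 1995 to Nov 27, 1995: 25 + 27 = 52 days (rest of Oct, Nov).
52 ÷ 7 = 7 full weeks with remainder 3, so 7 more Fridays after the first → 8.

8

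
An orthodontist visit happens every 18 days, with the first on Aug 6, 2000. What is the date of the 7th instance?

The 7th occurrence is 6 intervals after the first: 6 × 18 = 108 days after Aug 6, 2000.
Aug has 31 days — 25 days to the end of Aug leaves 83.
Sep has 30 days (53 left).
Oct has 31 days (22 left).
22 days into Nov → Nov 22, 2000.

Nov 22, 2000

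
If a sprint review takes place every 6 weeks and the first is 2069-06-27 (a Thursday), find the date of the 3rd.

The 3rd occurrence is 2 intervals after the first: 2 × 42 = 84 days after 2069-06-27.
June has 30 days — 3 days to the end of June leaves 81.
July has 31 days (50 left).
August has 31 days (19 left).
19 days into September → 2069-09-19.

2069-09-19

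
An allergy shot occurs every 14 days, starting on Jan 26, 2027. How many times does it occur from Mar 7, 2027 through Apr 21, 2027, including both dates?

Occurrences land 14·i days after Jan 26, 2027 for i = 0, 1, 2, …
Mar 7, 2027 is 40 days after the start; 40 ÷ 14 = 2 remainder 12; since the remainder is 12, round up to i = 3. First occurrence in the window: #4 on Mar 9, 2027 (3×14 = 42 days in).
Apr 21, 2027 is 85 days after the start; 85 ÷ 14 = 6 remainder 1. Last occurrence in the window: #7 on Apr 20, 2027.
Occurrences #4 through #7: 4 in total.

4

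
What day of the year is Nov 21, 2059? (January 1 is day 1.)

Days in months before Nov: 31 + 28 + 31 + 30 + 31 + 30 + 31 + 31 + 30 + 31 = 304.
Plus 21 days into Nov → day 325.

325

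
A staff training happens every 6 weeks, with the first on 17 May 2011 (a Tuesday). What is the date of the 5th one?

1 November 2011

The 5th occurrence is 4 intervals after the first: 4 × 42 = 168 days after 17 May 2011.
May has 31 days — 14 days to the end of May leaves 154.
June has 30 days (124 left).
July has 31 days (93 left).
August has 31 days (62 left).
September has 30 days (32 left).
October has 31 days (1 left).
1 day into November → 1 November 2011.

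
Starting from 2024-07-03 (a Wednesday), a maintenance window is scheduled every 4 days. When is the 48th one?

2025-01-07

The 48th occurrence is 47 intervals after the first: 47 × 4 = 188 days after 2024-07-03.
July has 31 days — 28 days to the end of July leaves 160.
August has 31 days (129 left).
September has 30 days (99 left).
October has 31 days (68 left).
November has 30 days (38 left).
December has 31 days (7 left).
7 days into January → 2025-01-07.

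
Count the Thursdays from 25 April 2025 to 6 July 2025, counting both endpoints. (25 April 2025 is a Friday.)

10

25 April 2025 is a Friday; the first Thursday on or after it is 1 May 2025 (6 days later).
From 1 May 2025 to 6 July 2025: 30 + 30 + 6 = 66 days (rest of May, June, July).
66 ÷ 7 = 9 full weeks with remainder 3, so 9 more Thursdays after the first → 10.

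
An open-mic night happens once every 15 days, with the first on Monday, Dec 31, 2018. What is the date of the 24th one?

The 24th occurrence is 23 intervals after the first: 23 × 15 = 345 days after Dec 31, 2018.
Dec has 31 days — 0 days to the end of Dec leaves 345.
Jan has 31 days (314 left).
Feb has 28 days (286 left).
Mar has 31 days (255 left).
Apr has 30 days (225 left).
May has 31 days (194 left).
Jun has 30 days (164 left).
Jul has 31 days (133 left).
Aug has 31 days (102 left).
Sep has 30 days (72 left).
Oct has 31 days (41 left).
Nov has 30 days (11 left).
11 days into Dec → Dec 11, 2019.

Dec 11, 2019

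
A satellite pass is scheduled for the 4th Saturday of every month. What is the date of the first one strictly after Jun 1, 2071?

Jun 27, 2071

Jun 2071 starts on a Monday; its first Saturday is the 6th, so the 4th Saturday is the 27th — Jun 27, 2071.
Jun 27, 2071 is after Jun 1, 2071, so that is the next one.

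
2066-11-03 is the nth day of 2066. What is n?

Days in months before November: 31 + 28 + 31 + 30 + 31 + 30 + 31 + 31 + 30 + 31 = 304.
Plus 3 days into November → day 307.

307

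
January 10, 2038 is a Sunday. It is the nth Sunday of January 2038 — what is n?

Day 10 falls in week ⌈10/7⌉ of the month.
Days 1–7 hold the 1st Sunday, 8–14 the 2nd, 15–21 the 3rd, 22–28 the 4th, 29–31 the 5th.
10 is in the range for the 2nd.

2nd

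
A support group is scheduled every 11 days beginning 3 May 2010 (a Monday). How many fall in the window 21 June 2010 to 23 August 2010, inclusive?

6

Occurrences land 11·i days after 3 May 2010 for i = 0, 1, 2, …
21 June 2010 is 49 days after the start; 49 ÷ 11 = 4 remainder 5; since the remainder is 5, round up to i = 5. First occurrence in the window: #6 on 27 June 2010 (5×11 = 55 days in).
23 August 2010 is 112 days after the start; 112 ÷ 11 = 10 remainder 2. Last occurrence in the window: #11 on 21 August 2010.
Occurrences #6 through #11: 6 in total.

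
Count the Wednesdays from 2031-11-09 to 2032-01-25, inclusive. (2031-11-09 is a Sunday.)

11

2031-11-09 is a Sunday; the first Wednesday on or after it is 2031-11-12 (3 days later).
From 2031-11-12 to 2032-01-25: 18 + 31 + 25 = 74 days (rest of November, December, January).
74 ÷ 7 = 10 full weeks with remainder 4, so 10 more Wednesdays after the first → 11.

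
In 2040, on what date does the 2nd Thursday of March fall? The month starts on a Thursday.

March 2040 begins on a Thursday, so the first Thursday is March 1.
The 2nd Thursday is 1 weeks later: 1 + 7 = 8.

8 March 2040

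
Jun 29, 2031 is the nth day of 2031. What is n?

Days in months before Jun: 31 + 28 + 31 + 30 + 31 = 151.
Plus 29 days into Jun → day 180.

180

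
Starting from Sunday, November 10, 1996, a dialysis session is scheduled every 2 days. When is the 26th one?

The 26th occurrence is 25 intervals after the first: 25 × 2 = 50 days after November 10, 1996.
November has 30 days — 20 days to the end of November leaves 30.
30 days into December → December 30, 1996.

December 30, 1996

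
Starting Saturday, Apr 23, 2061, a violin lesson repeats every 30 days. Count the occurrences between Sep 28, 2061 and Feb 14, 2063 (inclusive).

17

Occurrences land 30·i days after Apr 23, 2061 for i = 0, 1, 2, …
Sep 28, 2061 is 158 days after the start; 158 ÷ 30 = 5 remainder 8; since the remainder is 8, round up to i = 6. First occurrence in the window: #7 on Oct 20, 2061 (6×30 = 180 days in).
Feb 14, 2063 is 662 days after the start; 662 ÷ 30 = 22 remainder 2. Last occurrence in the window: #23 on Feb 12, 2063.
Occurrences #7 through #23: 17 in total.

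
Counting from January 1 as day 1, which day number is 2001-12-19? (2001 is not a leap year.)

353

Days in months before December: 31 + 28 + 31 + 30 + 31 + 30 + 31 + 31 + 30 + 31 + 30 = 334.
Plus 19 days into December → day 353.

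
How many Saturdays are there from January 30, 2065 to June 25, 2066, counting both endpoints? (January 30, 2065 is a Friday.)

January 30, 2065 is a Friday; the first Saturday on or after it is January 31, 2065 (1 day later).
From January 31, 2065 to June 25, 2066: 334 + 176 = 510 days (rest of 2065, to June 25, 2066 in 2066).
510 ÷ 7 = 72 full weeks with remainder 6, so 72 more Saturdays after the first → 73.

73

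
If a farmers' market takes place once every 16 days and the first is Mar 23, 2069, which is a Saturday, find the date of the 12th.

Sep 15, 2069

The 12th occurrence is 11 intervals after the first: 11 × 16 = 176 days after Mar 23, 2069.
Mar has 31 days — 8 days to the end of Mar leaves 168.
Apr has 30 days (138 left).
May has 31 days (107 left).
Jun has 30 days (77 left).
Jul has 31 days (46 left).
Aug has 31 days (15 left).
15 days into Sep → Sep 15, 2069.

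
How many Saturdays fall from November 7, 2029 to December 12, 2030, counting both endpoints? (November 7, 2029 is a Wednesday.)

57

November 7, 2029 is a Wednesday; the first Saturday on or after it is November 10, 2029 (3 days later).
From November 10, 2029 to December 12, 2030: 51 + 346 = 397 days (rest of 2029, to December 12, 2030 in 2030).
397 ÷ 7 = 56 full weeks with remainder 5, so 56 more Saturdays after the first → 57.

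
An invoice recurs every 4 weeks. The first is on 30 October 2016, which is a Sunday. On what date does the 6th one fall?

The 6th occurrence is 5 intervals after the first: 5 × 28 = 140 days after 30 October 2016.
October has 31 days — 1 day to the end of October leaves 139.
November has 30 days (109 left).
December has 31 days (78 left).
January has 31 days (47 left).
February has 28 days (19 left).
19 days into March → 19 March 2017.

19 March 2017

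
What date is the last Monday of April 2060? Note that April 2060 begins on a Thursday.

April 2060 begins on a Thursday, so the first Monday is April 5 (4 days later).
April 2060 has 30 days. Adding weeks: 5, 12, 19, 26 — the last one ≤ 30 is the 26th.

April 26, 2060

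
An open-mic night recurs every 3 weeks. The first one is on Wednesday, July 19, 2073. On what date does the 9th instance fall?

The 9th occurrence is 8 intervals after the first: 8 × 21 = 168 days after July 19, 2073.
July has 31 days — 12 days to the end of July leaves 156.
August has 31 days (125 left).
September has 30 days (95 left).
October has 31 days (64 left).
November has 30 days (34 left).
December has 31 days (3 left).
3 days into January → January 3, 2074.

January 3, 2074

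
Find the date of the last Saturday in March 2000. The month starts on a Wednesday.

2000-03-25

March 2000 begins on a Wednesday, so the first Saturday is March 4 (3 days later).
March 2000 has 31 days. Adding weeks: 4, 11, 18, 25 — the last one ≤ 31 is the 25th.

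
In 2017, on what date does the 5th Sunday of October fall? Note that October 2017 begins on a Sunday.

October 2017 begins on a Sunday, so the first Sunday is October 1.
The 5th Sunday is 4 weeks later: 1 + 28 = 29.

2017-10-29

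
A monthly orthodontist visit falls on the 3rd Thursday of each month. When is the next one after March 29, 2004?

April 15, 2004

March 2004 starts on a Monday; its first Thursday is the 4th, so the 3rd Thursday is the 18th — March 18, 2004.
That is not after March 29, 2004, so look at April 2004.
April 2004 starts on a Thursday; its first Thursday is the 1st, so the 3rd Thursday is the 15th — April 15, 2004.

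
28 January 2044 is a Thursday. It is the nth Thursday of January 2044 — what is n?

4th

Day 28 falls in week ⌈28/7⌉ of the month.
Days 1–7 hold the 1st Thursday, 8–14 the 2nd, 15–21 the 3rd, 22–28 the 4th, 29–31 the 5th.
28 is in the range for the 4th.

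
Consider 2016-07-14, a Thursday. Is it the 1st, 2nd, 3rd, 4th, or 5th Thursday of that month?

2nd

Day 14 falls in week ⌈14/7⌉ of the month.
Days 1–7 hold the 1st Thursday, 8–14 the 2nd, 15–21 the 3rd, 22–28 the 4th, 29–31 the 5th.
14 is in the range for the 2nd.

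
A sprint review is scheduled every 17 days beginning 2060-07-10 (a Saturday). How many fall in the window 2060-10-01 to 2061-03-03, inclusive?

9

Occurrences land 17·i days after 2060-07-10 for i = 0, 1, 2, …
2060-10-01 is 83 days after the start; 83 ÷ 17 = 4 remainder 15; since the remainder is 15, round up to i = 5. First occurrence in the window: #6 on 2060-10-03 (5×17 = 85 days in).
2061-03-03 is 236 days after the start; 236 ÷ 17 = 13 remainder 15. Last occurrence in the window: #14 on 2061-02-16.
Occurrences #6 through #14: 9 in total.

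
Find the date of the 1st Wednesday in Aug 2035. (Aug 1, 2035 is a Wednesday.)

Aug 2035 begins on a Wednesday, so the first Wednesday is Aug 1.

Aug 1, 2035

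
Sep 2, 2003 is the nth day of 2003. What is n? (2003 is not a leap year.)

Days in months before Sep: 31 + 28 + 31 + 30 + 31 + 30 + 31 + 31 = 243.
Plus 2 days into Sep → day 245.

245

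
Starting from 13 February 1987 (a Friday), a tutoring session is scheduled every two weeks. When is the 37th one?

1 July 1988

The 37th occurrence is 36 intervals after the first: 36 × 14 = 504 days after 13 February 1987.
February has 28 days — 15 days to the end of February leaves 489.
From end of February to end of 1987 is 306 days (183 left).
January has 31 days (152 left).
February has 29 days (123 left).
March has 31 days (92 left).
April has 30 days (62 left).
May has 31 days (31 left).
June has 30 days (1 left).
1 day into July → 1 July 1988.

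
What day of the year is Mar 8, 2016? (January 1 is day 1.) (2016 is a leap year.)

68

Days in months before Mar: 31 + 29 = 60.
Plus 8 days into Mar → day 68.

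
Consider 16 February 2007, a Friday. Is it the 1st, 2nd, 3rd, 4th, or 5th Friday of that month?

Day 16 falls in week ⌈16/7⌉ of the month.
Days 1–7 hold the 1st Friday, 8–14 the 2nd, 15–21 the 3rd, 22–28 the 4th, 29–31 the 5th.
16 is in the range for the 3rd.

3rd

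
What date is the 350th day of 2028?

December 15, 2028

January has 31 days (350 − 31 = 319 remain).
February has 29 days (319 − 29 = 290 remain).
March has 31 days (290 − 31 = 259 remain).
April has 30 days (259 − 30 = 229 remain).
May has 31 days (229 − 31 = 198 remain).
June has 30 days (198 − 30 = 168 remain).
July has 31 days (168 − 31 = 137 remain).
August has 31 days (137 − 31 = 106 remain).
September has 30 days (106 − 30 = 76 remain).
October has 31 days (76 − 31 = 45 remain).
November has 30 days (45 − 30 = 15 remain).
15 into December → December 15.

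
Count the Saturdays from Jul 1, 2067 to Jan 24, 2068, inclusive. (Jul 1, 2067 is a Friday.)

Jul 1, 2067 is a Friday; the first Saturday on or after it is Jul 2, 2067 (1 day later).
From Jul 2, 2067 to Jan 24, 2068: 29 + 31 + 30 + 31 + 30 + 31 + 24 = 206 days (rest of Jul, Aug, Sep, Oct, Nov, Dec, Jan).
206 ÷ 7 = 29 full weeks with remainder 3, so 29 more Saturdays after the first → 30.

30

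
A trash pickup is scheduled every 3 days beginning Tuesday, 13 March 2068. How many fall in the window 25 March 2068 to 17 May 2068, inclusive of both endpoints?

18

Occurrences land 3·i days after 13 March 2068 for i = 0, 1, 2, …
25 March 2068 is 12 days after the start; 12 ÷ 3 = 4 remainder 0. First occurrence in the window: #5 on 25 March 2068 (4×3 = 12 days in).
17 May 2068 is 65 days after the start; 65 ÷ 3 = 21 remainder 2. Last occurrence in the window: #22 on 15 May 2068.
Occurrences #5 through #22: 18 in total.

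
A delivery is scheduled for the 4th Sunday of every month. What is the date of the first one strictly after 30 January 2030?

January 2030 starts on a Tuesday; its first Sunday is the 6th, so the 4th Sunday is the 27th — 27 January 2030.
That is not after 30 January 2030, so look at February 2030.
February 2030 starts on a Friday; its first Sunday is the 3rd, so the 4th Sunday is the 24th — 24 February 2030.

24 February 2030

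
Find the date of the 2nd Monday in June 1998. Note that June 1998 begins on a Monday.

1998-06-08

June 1998 begins on a Monday, so the first Monday is June 1.
The 2nd Monday is 1 weeks later: 1 + 7 = 8.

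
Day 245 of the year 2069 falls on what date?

January has 31 days (245 − 31 = 214 remain).
February has 28 days (214 − 28 = 186 remain).
March has 31 days (186 − 31 = 155 remain).
April has 30 days (155 − 30 = 125 remain).
May has 31 days (125 − 31 = 94 remain).
June has 30 days (94 − 30 = 64 remain).
July has 31 days (64 − 31 = 33 remain).
August has 31 days (33 − 31 = 2 remain).
2 into September → September 2.

2 September 2069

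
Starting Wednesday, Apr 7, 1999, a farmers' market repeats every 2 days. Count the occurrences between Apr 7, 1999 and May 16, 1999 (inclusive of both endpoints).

20

Occurrences land 2·i days after Apr 7, 1999 for i = 0, 1, 2, …
The window opens on the start date, so the first occurrence inside is #1 on Apr 7, 1999.
May 16, 1999 is 39 days after the start; 39 ÷ 2 = 19 remainder 1. Last occurrence in the window: #20 on May 15, 1999.
Occurrences #1 through #20: 20 in total.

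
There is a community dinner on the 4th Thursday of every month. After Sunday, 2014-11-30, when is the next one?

November 2014 starts on a Saturday; its first Thursday is the 6th, so the 4th Thursday is the 27th — 2014-11-27.
That is not after 2014-11-30, so look at December 2014.
December 2014 starts on a Monday; its first Thursday is the 4th, so the 4th Thursday is the 25th — 2014-12-25.

2014-12-25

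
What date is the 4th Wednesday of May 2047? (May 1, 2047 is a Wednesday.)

May 22, 2047

May 2047 begins on a Wednesday, so the first Wednesday is May 1.
The 4th Wednesday is 3 weeks later: 1 + 21 = 22.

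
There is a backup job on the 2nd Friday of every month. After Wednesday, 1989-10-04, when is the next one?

1989-10-13

October 1989 starts on a Sunday; its first Friday is the 6th, so the 2nd Friday is the 13th — 1989-10-13.
1989-10-13 is after 1989-10-04, so that is the next one.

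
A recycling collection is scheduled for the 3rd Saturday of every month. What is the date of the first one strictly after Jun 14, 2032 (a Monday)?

Jun 19, 2032

Jun 2032 starts on a Tuesday; its first Saturday is the 5th, so the 3rd Saturday is the 19th — Jun 19, 2032.
Jun 19, 2032 is after Jun 14, 2032, so that is the next one.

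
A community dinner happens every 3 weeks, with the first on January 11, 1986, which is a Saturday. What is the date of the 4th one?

March 15, 1986

The 4th occurrence is 3 intervals after the first: 3 × 21 = 63 days after January 11, 1986.
January has 31 days — 20 days to the end of January leaves 43.
February has 28 days (15 left).
15 days into March → March 15, 1986.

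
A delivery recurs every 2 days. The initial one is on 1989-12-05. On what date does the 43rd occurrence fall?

1990-02-27

The 43rd occurrence is 42 intervals after the first: 42 × 2 = 84 days after 1989-12-05.
December has 31 days — 26 days to the end of December leaves 58.
January has 31 days (27 left).
27 days into February → 1990-02-27.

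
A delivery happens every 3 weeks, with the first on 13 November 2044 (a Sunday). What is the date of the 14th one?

13 August 2045

The 14th occurrence is 13 intervals after the first: 13 × 21 = 273 days after 13 November 2044.
November has 30 days — 17 days to the end of November leaves 256.
December has 31 days (225 left).
January has 31 days (194 left).
February has 28 days (166 left).
March has 31 days (135 left).
April has 30 days (105 left).
May has 31 days (74 left).
June has 30 days (44 left).
July has 31 days (13 left).
13 days into August → 13 August 2045.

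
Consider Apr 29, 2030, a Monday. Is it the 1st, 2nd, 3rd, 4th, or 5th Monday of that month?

Day 29 falls in week ⌈29/7⌉ of the month.
Days 1–7 hold the 1st Monday, 8–14 the 2nd, 15–21 the 3rd, 22–28 the 4th, 29–31 the 5th.
29 is in the range for the 5th.

5th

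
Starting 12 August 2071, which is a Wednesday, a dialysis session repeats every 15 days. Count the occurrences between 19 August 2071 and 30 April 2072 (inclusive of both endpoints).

Occurrences land 15·i days after 12 August 2071 for i = 0, 1, 2, …
19 August 2071 is 7 days after the start; 7 ÷ 15 = 0 remainder 7; since the remainder is 7, round up to i = 1. First occurrence in the window: #2 on 27 August 2071 (1×15 = 15 days in).
30 April 2072 is 262 days after the start; 262 ÷ 15 = 17 remainder 7. Last occurrence in the window: #18 on 23 April 2072.
Occurrences #2 through #18: 17 in total.

17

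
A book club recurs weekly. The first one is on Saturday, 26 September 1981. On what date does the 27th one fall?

27 March 1982

The 27th occurrence is 26 intervals after the first: 26 × 7 = 182 days after 26 September 1981.
September has 30 days — 4 days to the end of September leaves 178.
October has 31 days (147 left).
November has 30 days (117 left).
December has 31 days (86 left).
January has 31 days (55 left).
February has 28 days (27 left).
27 days into March → 27 March 1982.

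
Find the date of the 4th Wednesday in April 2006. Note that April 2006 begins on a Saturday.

April 2006 begins on a Saturday, so the first Wednesday is April 5 (4 days later).
The 4th Wednesday is 3 weeks later: 5 + 21 = 26.

April 26, 2006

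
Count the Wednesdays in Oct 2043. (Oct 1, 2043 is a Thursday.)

Oct 1, 2043 is a Thursday; the first Wednesday on or after it is Oct 7, 2043 (6 days later).
From Oct 7, 2043 to Oct 31, 2043 is 31 − 7 = 24 days.
24 ÷ 7 = 3 full weeks with remainder 3, so 3 more Wednesdays after the first → 4.

4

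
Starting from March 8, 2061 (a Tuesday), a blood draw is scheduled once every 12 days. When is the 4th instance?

April 13, 2061

The 4th occurrence is 3 intervals after the first: 3 × 12 = 36 days after March 8, 2061.
March has 31 days — 23 days to the end of March leaves 13.
13 days into April → April 13, 2061.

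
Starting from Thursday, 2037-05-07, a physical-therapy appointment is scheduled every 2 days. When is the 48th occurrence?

The 48th occurrence is 47 intervals after the first: 47 × 2 = 94 days after 2037-05-07.
May has 31 days — 24 days to the end of May leaves 70.
June has 30 days (40 left).
July has 31 days (9 left).
9 days into August → 2037-08-09.

2037-08-09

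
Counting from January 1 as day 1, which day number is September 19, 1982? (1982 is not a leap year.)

262

Days in months before September: 31 + 28 + 31 + 30 + 31 + 30 + 31 + 31 = 243.
Plus 19 days into September → day 262.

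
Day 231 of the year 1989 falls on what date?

January has 31 days (231 − 31 = 200 remain).
February has 28 days (200 − 28 = 172 remain).
March has 31 days (172 − 31 = 141 remain).
April has 30 days (141 − 30 = 111 remain).
May has 31 days (111 − 31 = 80 remain).
June has 30 days (80 − 30 = 50 remain).
July has 31 days (50 − 31 = 19 remain).
19 into August → August 19.

19 August 1989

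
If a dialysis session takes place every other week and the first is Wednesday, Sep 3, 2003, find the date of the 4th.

The 4th occurrence is 3 intervals after the first: 3 × 14 = 42 days after Sep 3, 2003.
Sep has 30 days — 27 days to the end of Sep leaves 15.
15 days into Oct → Oct 15, 2003.

Oct 15, 2003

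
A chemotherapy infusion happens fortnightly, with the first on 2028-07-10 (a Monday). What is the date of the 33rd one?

2029-10-01

The 33rd occurrence is 32 intervals after the first: 32 × 14 = 448 days after 2028-07-10.
July has 31 days — 21 days to the end of July leaves 427.
From end of July to end of 2028 is 153 days (274 left).
January has 31 days (243 left).
February has 28 days (215 left).
March has 31 days (184 left).
April has 30 days (154 left).
May has 31 days (123 left).
June has 30 days (93 left).
July has 31 days (62 left).
August has 31 days (31 left).
September has 30 days (1 left).
1 day into October → 2029-10-01.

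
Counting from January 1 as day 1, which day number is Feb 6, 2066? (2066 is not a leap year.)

Days in months before Feb: 31 = 31.
Plus 6 days into Feb → day 37.

37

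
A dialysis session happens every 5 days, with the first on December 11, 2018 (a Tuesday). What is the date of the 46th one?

July 24, 2019

The 46th occurrence is 45 intervals after the first: 45 × 5 = 225 days after December 11, 2018.
December has 31 days — 20 days to the end of December leaves 205.
January has 31 days (174 left).
February has 28 days (146 left).
March has 31 days (115 left).
April has 30 days (85 left).
May has 31 days (54 left).
June has 30 days (24 left).
24 days into July → July 24, 2019.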